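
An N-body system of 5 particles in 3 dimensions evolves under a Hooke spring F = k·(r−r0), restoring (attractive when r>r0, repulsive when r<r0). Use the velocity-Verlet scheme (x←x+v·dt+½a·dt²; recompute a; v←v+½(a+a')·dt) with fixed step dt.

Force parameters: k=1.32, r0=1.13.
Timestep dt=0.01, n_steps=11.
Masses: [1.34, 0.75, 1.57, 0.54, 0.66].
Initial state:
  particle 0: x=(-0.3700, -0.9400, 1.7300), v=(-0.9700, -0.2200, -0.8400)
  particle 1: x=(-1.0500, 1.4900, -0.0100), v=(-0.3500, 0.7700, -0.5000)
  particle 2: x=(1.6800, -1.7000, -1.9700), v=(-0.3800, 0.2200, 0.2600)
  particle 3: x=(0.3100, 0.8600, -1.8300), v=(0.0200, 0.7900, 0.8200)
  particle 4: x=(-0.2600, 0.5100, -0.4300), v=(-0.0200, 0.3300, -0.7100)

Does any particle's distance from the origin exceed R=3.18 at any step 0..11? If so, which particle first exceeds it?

step 0: x0=(-0.3700, -0.9400, 1.7300) x1=(-1.0500, 1.4900, -0.0100) x2=(1.6800, -1.7000, -1.9700) x3=(0.3100, 0.8600, -1.8300) x4=(-0.2600, 0.5100, -0.4300)
step 1: x0=(-0.3796, -0.9420, 1.7212) x1=(-1.0532, 1.4973, -0.0151) x2=(1.6760, -1.6975, -1.9672) x3=(0.3101, 0.8676, -1.8213) x4=(-0.2601, 0.5131, -0.4371)
step 2: x0=(-0.3891, -0.9438, 1.7117) x1=(-1.0558, 1.5038, -0.0205) x2=(1.6714, -1.6946, -1.9639) x3=(0.3101, 0.8745, -1.8117) x4=(-0.2599, 0.5158, -0.4442)
step 3: x0=(-0.3984, -0.9452, 1.7014) x1=(-1.0579, 1.5096, -0.0261) x2=(1.6664, -1.6911, -1.9602) x3=(0.3100, 0.8808, -1.8013) x4=(-0.2595, 0.5181, -0.4514)
step 4: x0=(-0.4075, -0.9463, 1.6904) x1=(-1.0593, 1.5146, -0.0319) x2=(1.6610, -1.6872, -1.9560) x3=(0.3098, 0.8864, -1.7899) x4=(-0.2588, 0.5199, -0.4585)
step 5: x0=(-0.4165, -0.9472, 1.6787) x1=(-1.0602, 1.5187, -0.0380) x2=(1.6550, -1.6827, -1.9515) x3=(0.3094, 0.8914, -1.7776) x4=(-0.2579, 0.5214, -0.4657)
step 6: x0=(-0.4252, -0.9477, 1.6662) x1=(-1.0605, 1.5221, -0.0443) x2=(1.6486, -1.6777, -1.9464) x3=(0.3089, 0.8958, -1.7644) x4=(-0.2568, 0.5225, -0.4728)
step 7: x0=(-0.4339, -0.9478, 1.6530) x1=(-1.0602, 1.5247, -0.0509) x2=(1.6417, -1.6723, -1.9410) x3=(0.3083, 0.8995, -1.7504) x4=(-0.2554, 0.5231, -0.4800)
step 8: x0=(-0.4423, -0.9477, 1.6391) x1=(-1.0594, 1.5266, -0.0576) x2=(1.6343, -1.6663, -1.9351) x3=(0.3075, 0.9025, -1.7356) x4=(-0.2539, 0.5234, -0.4871)
step 9: x0=(-0.4506, -0.9473, 1.6244) x1=(-1.0580, 1.5276, -0.0646) x2=(1.6265, -1.6598, -1.9288) x3=(0.3066, 0.9049, -1.7199) x4=(-0.2521, 0.5232, -0.4943)
step 10: x0=(-0.4587, -0.9465, 1.6091) x1=(-1.0560, 1.5279, -0.0718) x2=(1.6182, -1.6529, -1.9220) x3=(0.3056, 0.9066, -1.7034) x4=(-0.2500, 0.5227, -0.5014)
step 11: x0=(-0.4666, -0.9455, 1.5930) x1=(-1.0534, 1.5274, -0.0792) x2=(1.6094, -1.6454, -1.9149) x3=(0.3045, 0.9077, -1.6862) x4=(-0.2478, 0.5218, -0.5084)

no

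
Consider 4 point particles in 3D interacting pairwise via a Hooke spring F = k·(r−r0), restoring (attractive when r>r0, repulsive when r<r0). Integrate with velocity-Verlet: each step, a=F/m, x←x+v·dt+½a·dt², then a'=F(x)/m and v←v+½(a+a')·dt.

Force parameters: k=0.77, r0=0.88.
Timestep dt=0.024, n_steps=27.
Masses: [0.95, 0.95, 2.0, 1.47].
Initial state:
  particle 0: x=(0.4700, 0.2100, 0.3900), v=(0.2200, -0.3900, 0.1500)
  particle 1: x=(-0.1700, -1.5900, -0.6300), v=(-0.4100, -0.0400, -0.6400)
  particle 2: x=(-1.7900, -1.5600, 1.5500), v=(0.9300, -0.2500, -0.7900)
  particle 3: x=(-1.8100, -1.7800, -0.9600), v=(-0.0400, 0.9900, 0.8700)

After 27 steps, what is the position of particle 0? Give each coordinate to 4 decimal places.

(0.0548, -0.5753, 0.3516)

step 0: x0=(0.4700, 0.2100, 0.3900) x1=(-0.1700, -1.5900, -0.6300) x2=(-1.7900, -1.5600, 1.5500) x3=(-1.8100, -1.7800, -0.9600)
step 1: x0=(0.4744, 0.1998, 0.3934) x1=(-0.1802, -1.5907, -0.6449) x2=(-1.7674, -1.5659, 1.5306) x3=(-1.8106, -1.7560, -0.9387)
step 2: x0=(0.4771, 0.1878, 0.3965) x1=(-0.1911, -1.5910, -0.6589) x2=(-1.7442, -1.5715, 1.5103) x3=(-1.8104, -1.7315, -0.9166)
step 3: x0=(0.4781, 0.1740, 0.3992) x1=(-0.2026, -1.5908, -0.6720) x2=(-1.7204, -1.5769, 1.4893) x3=(-1.8095, -1.7065, -0.8937)
step 4: x0=(0.4775, 0.1586, 0.4015) x1=(-0.2147, -1.5901, -0.6842) x2=(-1.6961, -1.5820, 1.4673) x3=(-1.8079, -1.6811, -0.8700)
step 5: x0=(0.4751, 0.1415, 0.4034) x1=(-0.2275, -1.5889, -0.6954) x2=(-1.6712, -1.5869, 1.4446) x3=(-1.8055, -1.6552, -0.8456)
step 6: x0=(0.4711, 0.1227, 0.4049) x1=(-0.2408, -1.5873, -0.7057) x2=(-1.6458, -1.5915, 1.4211) x3=(-1.8024, -1.6289, -0.8204)
step 7: x0=(0.4654, 0.1023, 0.4061) x1=(-0.2547, -1.5852, -0.7151) x2=(-1.6199, -1.5958, 1.3968) x3=(-1.7985, -1.6022, -0.7946)
step 8: x0=(0.4581, 0.0803, 0.4069) x1=(-0.2691, -1.5827, -0.7235) x2=(-1.5935, -1.5999, 1.3718) x3=(-1.7940, -1.5752, -0.7681)
step 9: x0=(0.4492, 0.0568, 0.4072) x1=(-0.2840, -1.5797, -0.7310) x2=(-1.5666, -1.6037, 1.3460) x3=(-1.7887, -1.5478, -0.7410)
step 10: x0=(0.4387, 0.0318, 0.4072) x1=(-0.2994, -1.5763, -0.7376) x2=(-1.5392, -1.6073, 1.3196) x3=(-1.7827, -1.5201, -0.7132)
step 11: x0=(0.4266, 0.0053, 0.4068) x1=(-0.3152, -1.5724, -0.7432) x2=(-1.5115, -1.6106, 1.2924) x3=(-1.7760, -1.4921, -0.6849)
step 12: x0=(0.4131, -0.0226, 0.4060) x1=(-0.3314, -1.5681, -0.7480) x2=(-1.4833, -1.6136, 1.2646) x3=(-1.7687, -1.4637, -0.6560)
step 13: x0=(0.3980, -0.0519, 0.4049) x1=(-0.3481, -1.5634, -0.7518) x2=(-1.4547, -1.6164, 1.2362) x3=(-1.7607, -1.4352, -0.6266)
step 14: x0=(0.3815, -0.0825, 0.4033) x1=(-0.3651, -1.5582, -0.7547) x2=(-1.4257, -1.6189, 1.2071) x3=(-1.7520, -1.4064, -0.5967)
step 15: x0=(0.3636, -0.1144, 0.4014) x1=(-0.3825, -1.5527, -0.7568) x2=(-1.3963, -1.6212, 1.1775) x3=(-1.7427, -1.3773, -0.5663)
step 16: x0=(0.3443, -0.1474, 0.3991) x1=(-0.4001, -1.5468, -0.7579) x2=(-1.3666, -1.6232, 1.1472) x3=(-1.7327, -1.3481, -0.5355)
step 17: x0=(0.3237, -0.1817, 0.3964) x1=(-0.4181, -1.5405, -0.7582) x2=(-1.3366, -1.6250, 1.1165) x3=(-1.7222, -1.3187, -0.5042)
step 18: x0=(0.3018, -0.2170, 0.3934) x1=(-0.4364, -1.5338, -0.7577) x2=(-1.3063, -1.6265, 1.0852) x3=(-1.7110, -1.2891, -0.4726)
step 19: x0=(0.2786, -0.2535, 0.3900) x1=(-0.4548, -1.5268, -0.7563) x2=(-1.2756, -1.6278, 1.0535) x3=(-1.6993, -1.2594, -0.4406)
step 20: x0=(0.2542, -0.2908, 0.3863) x1=(-0.4736, -1.5195, -0.7542) x2=(-1.2448, -1.6289, 1.0213) x3=(-1.6870, -1.2296, -0.4083)
step 21: x0=(0.2287, -0.3292, 0.3822) x1=(-0.4925, -1.5119, -0.7512) x2=(-1.2136, -1.6297, 0.9886) x3=(-1.6742, -1.1997, -0.3757)
step 22: x0=(0.2021, -0.3684, 0.3779) x1=(-0.5116, -1.5039, -0.7475) x2=(-1.1823, -1.6303, 0.9556) x3=(-1.6608, -1.1697, -0.3428)
step 23: x0=(0.1745, -0.4084, 0.3732) x1=(-0.5308, -1.4957, -0.7431) x2=(-1.1507, -1.6307, 0.9222) x3=(-1.6470, -1.1397, -0.3097)
step 24: x0=(0.1459, -0.4491, 0.3682) x1=(-0.5502, -1.4873, -0.7380) x2=(-1.1190, -1.6310, 0.8884) x3=(-1.6327, -1.1096, -0.2764)
step 25: x0=(0.1164, -0.4906, 0.3629) x1=(-0.5698, -1.4785, -0.7322) x2=(-1.0871, -1.6310, 0.8543) x3=(-1.6179, -1.0795, -0.2428)
step 26: x0=(0.0860, -0.5327, 0.3574) x1=(-0.5894, -1.4696, -0.7257) x2=(-1.0550, -1.6308, 0.8199) x3=(-1.6028, -1.0494, -0.2091)
step 27: x0=(0.0548, -0.5753, 0.3516) x1=(-0.6091, -1.4604, -0.7186) x2=(-1.0229, -1.6305, 0.7852) x3=(-1.5872, -1.0193, -0.1752)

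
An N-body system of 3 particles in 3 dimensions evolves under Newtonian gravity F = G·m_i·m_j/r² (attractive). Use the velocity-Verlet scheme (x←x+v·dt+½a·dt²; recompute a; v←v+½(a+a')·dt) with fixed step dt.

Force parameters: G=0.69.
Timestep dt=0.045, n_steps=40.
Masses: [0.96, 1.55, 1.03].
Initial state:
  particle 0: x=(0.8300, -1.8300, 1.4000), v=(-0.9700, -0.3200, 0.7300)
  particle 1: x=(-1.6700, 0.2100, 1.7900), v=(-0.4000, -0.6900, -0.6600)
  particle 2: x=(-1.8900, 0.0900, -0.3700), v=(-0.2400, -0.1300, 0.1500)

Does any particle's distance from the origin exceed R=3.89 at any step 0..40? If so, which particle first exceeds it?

step 0: x0=(0.8300, -1.8300, 1.4000) x1=(-1.6700, 0.2100, 1.7900) x2=(-1.8900, 0.0900, -0.3700)
step 1: x0=(0.7862, -1.8443, 1.4328) x1=(-1.6880, 0.1789, 1.7601) x2=(-1.9007, 0.0841, -0.3630)
step 2: x0=(0.7422, -1.8584, 1.4656) x1=(-1.7059, 0.1477, 1.7300) x2=(-1.9114, 0.0782, -0.3555)
step 3: x0=(0.6980, -1.8724, 1.4984) x1=(-1.7237, 0.1164, 1.6994) x2=(-1.9219, 0.0723, -0.3474)
step 4: x0=(0.6535, -1.8861, 1.5312) x1=(-1.7414, 0.0850, 1.6686) x2=(-1.9323, 0.0664, -0.3388)
step 5: x0=(0.6088, -1.8997, 1.5639) x1=(-1.7591, 0.0536, 1.6373) x2=(-1.9426, 0.0604, -0.3296)
step 6: x0=(0.5638, -1.9130, 1.5965) x1=(-1.7767, 0.0220, 1.6057) x2=(-1.9527, 0.0543, -0.3198)
step 7: x0=(0.5186, -1.9262, 1.6291) x1=(-1.7943, -0.0097, 1.5738) x2=(-1.9628, 0.0482, -0.3094)
step 8: x0=(0.4731, -1.9391, 1.6617) x1=(-1.8117, -0.0414, 1.5414) x2=(-1.9727, 0.0420, -0.2984)
step 9: x0=(0.4274, -1.9518, 1.6942) x1=(-1.8291, -0.0732, 1.5086) x2=(-1.9825, 0.0357, -0.2866)
step 10: x0=(0.3814, -1.9643, 1.7266) x1=(-1.8464, -0.1051, 1.4754) x2=(-1.9922, 0.0294, -0.2741)
step 11: x0=(0.3351, -1.9766, 1.7589) x1=(-1.8636, -0.1370, 1.4417) x2=(-2.0017, 0.0229, -0.2609)
step 12: x0=(0.2886, -1.9887, 1.7911) x1=(-1.8807, -0.1690, 1.4076) x2=(-2.0112, 0.0163, -0.2469)
step 13: x0=(0.2418, -2.0005, 1.8233) x1=(-1.8977, -0.2011, 1.3729) x2=(-2.0205, 0.0096, -0.2321)
step 14: x0=(0.1948, -2.0121, 1.8553) x1=(-1.9147, -0.2332, 1.3378) x2=(-2.0297, 0.0027, -0.2164)
step 15: x0=(0.1474, -2.0235, 1.8872) x1=(-1.9316, -0.2653, 1.3021) x2=(-2.0388, -0.0044, -0.1998)
step 16: x0=(0.0998, -2.0346, 1.9191) x1=(-1.9483, -0.2974, 1.2659) x2=(-2.0477, -0.0117, -0.1822)
step 17: x0=(0.0519, -2.0455, 1.9507) x1=(-1.9650, -0.3295, 1.2290) x2=(-2.0565, -0.0192, -0.1636)
step 18: x0=(0.0038, -2.0562, 1.9823) x1=(-1.9817, -0.3615, 1.1915) x2=(-2.0652, -0.0271, -0.1439)
step 19: x0=(-0.0446, -2.0666, 2.0137) x1=(-1.9982, -0.3935, 1.1533) x2=(-2.0738, -0.0352, -0.1231)
step 20: x0=(-0.0934, -2.0767, 2.0449) x1=(-2.0146, -0.4254, 1.1144) x2=(-2.0822, -0.0438, -0.1010)
step 21: x0=(-0.1423, -2.0867, 2.0759) x1=(-2.0310, -0.4571, 1.0748) x2=(-2.0905, -0.0528, -0.0775)
step 22: x0=(-0.1916, -2.0963, 2.1068) x1=(-2.0472, -0.4886, 1.0343) x2=(-2.0987, -0.0624, -0.0527)
step 23: x0=(-0.2411, -2.1058, 2.1375) x1=(-2.0634, -0.5199, 0.9928) x2=(-2.1067, -0.0725, -0.0263)
step 24: x0=(-0.2909, -2.1149, 2.1680) x1=(-2.0795, -0.5508, 0.9504) x2=(-2.1147, -0.0835, 0.0018)
step 25: x0=(-0.3410, -2.1239, 2.1982) x1=(-2.0956, -0.5812, 0.9070) x2=(-2.1224, -0.0954, 0.0317)
step 26: x0=(-0.3913, -2.1325, 2.2283) x1=(-2.1115, -0.6111, 0.8623) x2=(-2.1301, -0.1084, 0.0635)
step 27: x0=(-0.4419, -2.1410, 2.2581) x1=(-2.1273, -0.6402, 0.8164) x2=(-2.1377, -0.1227, 0.0975)
step 28: x0=(-0.4927, -2.1492, 2.2877) x1=(-2.1431, -0.6683, 0.7691) x2=(-2.1452, -0.1388, 0.1337)
step 29: x0=(-0.5438, -2.1571, 2.3170) x1=(-2.1587, -0.6952, 0.7203) x2=(-2.1526, -0.1569, 0.1725)
step 30: x0=(-0.5951, -2.1648, 2.3461) x1=(-2.1743, -0.7204, 0.6699) x2=(-2.1600, -0.1777, 0.2140)
step 31: x0=(-0.6467, -2.1723, 2.3749) x1=(-2.1896, -0.7436, 0.6178) x2=(-2.1674, -0.2018, 0.2583)
step 32: x0=(-0.6985, -2.1796, 2.4034) x1=(-2.2047, -0.7640, 0.5638) x2=(-2.1750, -0.2303, 0.3055)
step 33: x0=(-0.7505, -2.1866, 2.4316) x1=(-2.2196, -0.7809, 0.5082) x2=(-2.1827, -0.2644, 0.3555)
step 34: x0=(-0.8027, -2.1934, 2.4596) x1=(-2.2340, -0.7931, 0.4514) x2=(-2.1910, -0.3057, 0.4077)
step 35: x0=(-0.8551, -2.2000, 2.4873) x1=(-2.2478, -0.7995, 0.3941) x2=(-2.1999, -0.3559, 0.4608)
step 36: x0=(-0.9077, -2.2063, 2.5147) x1=(-2.2608, -0.7990, 0.3380) x2=(-2.2099, -0.4167, 0.5124)
step 37: x0=(-0.9605, -2.2124, 2.5418) x1=(-2.2727, -0.7914, 0.2853) x2=(-2.2214, -0.4885, 0.5591)
step 38: x0=(-1.0134, -2.2184, 2.5685) x1=(-2.2835, -0.7775, 0.2384) x2=(-2.2343, -0.5699, 0.5974)
step 39: x0=(-1.0666, -2.2241, 2.5950) x1=(-2.2933, -0.7596, 0.1987) x2=(-2.2486, -0.6575, 0.6251)
step 40: x0=(-1.1199, -2.2295, 2.6212) x1=(-2.3022, -0.7401, 0.1663) x2=(-2.2640, -0.7478, 0.6422)

no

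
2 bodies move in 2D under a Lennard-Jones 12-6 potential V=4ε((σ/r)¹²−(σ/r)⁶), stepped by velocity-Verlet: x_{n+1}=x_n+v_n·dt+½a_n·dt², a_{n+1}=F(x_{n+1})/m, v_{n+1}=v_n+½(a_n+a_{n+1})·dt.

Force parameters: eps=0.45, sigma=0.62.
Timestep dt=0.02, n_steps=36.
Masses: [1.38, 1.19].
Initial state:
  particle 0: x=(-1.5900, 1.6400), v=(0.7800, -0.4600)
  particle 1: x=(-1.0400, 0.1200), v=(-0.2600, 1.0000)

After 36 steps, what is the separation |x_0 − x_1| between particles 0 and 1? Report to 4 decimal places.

0.7662

step 0: x0=(-1.5900, 1.6400) x1=(-1.0400, 0.1200)
step 1: x0=(-1.5744, 1.6308) x1=(-1.0452, 0.1400)
step 2: x0=(-1.5588, 1.6216) x1=(-1.0504, 0.1600)
step 3: x0=(-1.5432, 1.6124) x1=(-1.0556, 0.1800)
step 4: x0=(-1.5276, 1.6031) x1=(-1.0608, 0.2001)
step 5: x0=(-1.5120, 1.5939) x1=(-1.0660, 0.2201)
step 6: x0=(-1.4964, 1.5847) x1=(-1.0713, 0.2402)
step 7: x0=(-1.4807, 1.5754) x1=(-1.0765, 0.2602)
step 8: x0=(-1.4651, 1.5661) x1=(-1.0817, 0.2803)
step 9: x0=(-1.4495, 1.5568) x1=(-1.0870, 0.3005)
step 10: x0=(-1.4338, 1.5475) x1=(-1.0922, 0.3206)
step 11: x0=(-1.4182, 1.5381) x1=(-1.0975, 0.3408)
step 12: x0=(-1.4025, 1.5287) x1=(-1.1027, 0.3610)
step 13: x0=(-1.3868, 1.5193) x1=(-1.1080, 0.3813)
step 14: x0=(-1.3712, 1.5098) x1=(-1.1133, 0.4017)
step 15: x0=(-1.3555, 1.5002) x1=(-1.1186, 0.4221)
step 16: x0=(-1.3397, 1.4906) x1=(-1.1240, 0.4426)
step 17: x0=(-1.3240, 1.4808) x1=(-1.1293, 0.4632)
step 18: x0=(-1.3082, 1.4710) x1=(-1.1347, 0.4840)
step 19: x0=(-1.2925, 1.4609) x1=(-1.1401, 0.5050)
step 20: x0=(-1.2766, 1.4507) x1=(-1.1456, 0.5261)
step 21: x0=(-1.2608, 1.4403) x1=(-1.1511, 0.5476)
step 22: x0=(-1.2449, 1.4295) x1=(-1.1566, 0.5694)
step 23: x0=(-1.2290, 1.4184) x1=(-1.1622, 0.5916)
step 24: x0=(-1.2130, 1.4069) x1=(-1.1678, 0.6142)
step 25: x0=(-1.1970, 1.3949) x1=(-1.1735, 0.6375)
step 26: x0=(-1.1810, 1.3824) x1=(-1.1791, 0.6613)
step 27: x0=(-1.1650, 1.3696) x1=(-1.1848, 0.6856)
step 28: x0=(-1.1490, 1.3570) x1=(-1.1905, 0.7095)
step 29: x0=(-1.1329, 1.3463) x1=(-1.1963, 0.7312)
step 30: x0=(-1.1162, 1.3409) x1=(-1.2027, 0.7467)
step 31: x0=(-1.0982, 1.3445) x1=(-1.2107, 0.7520)
step 32: x0=(-1.0787, 1.3562) x1=(-1.2204, 0.7477)
step 33: x0=(-1.0582, 1.3721) x1=(-1.2314, 0.7386)
step 34: x0=(-1.0373, 1.3895) x1=(-1.2427, 0.7278)
step 35: x0=(-1.0164, 1.4068) x1=(-1.2540, 0.7170)
step 36: x0=(-0.9956, 1.4238) x1=(-1.2652, 0.7066)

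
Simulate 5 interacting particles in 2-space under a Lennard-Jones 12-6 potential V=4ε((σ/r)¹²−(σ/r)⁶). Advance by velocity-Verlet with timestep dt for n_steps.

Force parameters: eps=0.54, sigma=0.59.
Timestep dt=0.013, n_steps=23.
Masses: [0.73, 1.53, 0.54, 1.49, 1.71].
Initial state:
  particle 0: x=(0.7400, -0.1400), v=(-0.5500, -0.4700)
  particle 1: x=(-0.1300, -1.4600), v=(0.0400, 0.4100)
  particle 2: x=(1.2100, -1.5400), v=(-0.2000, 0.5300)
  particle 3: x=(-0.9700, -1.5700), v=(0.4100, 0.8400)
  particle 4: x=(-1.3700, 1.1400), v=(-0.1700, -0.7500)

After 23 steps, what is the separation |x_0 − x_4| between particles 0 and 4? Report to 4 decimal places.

2.3298

step 0: x0=(0.7400, -0.1400) x1=(-0.1300, -1.4600) x2=(1.2100, -1.5400) x3=(-0.9700, -1.5700) x4=(-1.3700, 1.1400)
step 1: x0=(0.7328, -0.1461) x1=(-0.1295, -1.4547) x2=(1.2074, -1.5331) x3=(-0.9646, -1.5591) x4=(-1.3722, 1.1302)
step 2: x0=(0.7257, -0.1522) x1=(-0.1292, -1.4494) x2=(1.2047, -1.5262) x3=(-0.9590, -1.5481) x4=(-1.3744, 1.1205)
step 3: x0=(0.7185, -0.1584) x1=(-0.1291, -1.4441) x2=(1.2021, -1.5193) x3=(-0.9533, -1.5372) x4=(-1.3766, 1.1107)
step 4: x0=(0.7114, -0.1645) x1=(-0.1291, -1.4388) x2=(1.1994, -1.5123) x3=(-0.9474, -1.5262) x4=(-1.3788, 1.1010)
step 5: x0=(0.7042, -0.1707) x1=(-0.1292, -1.4336) x2=(1.1967, -1.5054) x3=(-0.9413, -1.5152) x4=(-1.3810, 1.0912)
step 6: x0=(0.6971, -0.1769) x1=(-0.1296, -1.4283) x2=(1.1939, -1.4984) x3=(-0.9351, -1.5041) x4=(-1.3833, 1.0815)
step 7: x0=(0.6899, -0.1831) x1=(-0.1301, -1.4231) x2=(1.1911, -1.4914) x3=(-0.9286, -1.4931) x4=(-1.3855, 1.0717)
step 8: x0=(0.6828, -0.1893) x1=(-0.1308, -1.4179) x2=(1.1883, -1.4845) x3=(-0.9220, -1.4820) x4=(-1.3877, 1.0620)
step 9: x0=(0.6756, -0.1956) x1=(-0.1316, -1.4127) x2=(1.1855, -1.4774) x3=(-0.9151, -1.4709) x4=(-1.3899, 1.0522)
step 10: x0=(0.6685, -0.2018) x1=(-0.1327, -1.4075) x2=(1.1826, -1.4704) x3=(-0.9081, -1.4598) x4=(-1.3921, 1.0425)
step 11: x0=(0.6613, -0.2081) x1=(-0.1340, -1.4023) x2=(1.1797, -1.4634) x3=(-0.9008, -1.4487) x4=(-1.3943, 1.0327)
step 12: x0=(0.6541, -0.2144) x1=(-0.1355, -1.3972) x2=(1.1768, -1.4563) x3=(-0.8933, -1.4376) x4=(-1.3965, 1.0230)
step 13: x0=(0.6470, -0.2208) x1=(-0.1372, -1.3920) x2=(1.1738, -1.4492) x3=(-0.8855, -1.4265) x4=(-1.3987, 1.0132)
step 14: x0=(0.6398, -0.2271) x1=(-0.1391, -1.3869) x2=(1.1708, -1.4421) x3=(-0.8775, -1.4153) x4=(-1.4009, 1.0035)
step 15: x0=(0.6327, -0.2335) x1=(-0.1413, -1.3817) x2=(1.1677, -1.4350) x3=(-0.8692, -1.4042) x4=(-1.4031, 0.9937)
step 16: x0=(0.6255, -0.2399) x1=(-0.1437, -1.3766) x2=(1.1647, -1.4278) x3=(-0.8607, -1.3930) x4=(-1.4053, 0.9840)
step 17: x0=(0.6183, -0.2463) x1=(-0.1463, -1.3715) x2=(1.1615, -1.4206) x3=(-0.8520, -1.3818) x4=(-1.4076, 0.9742)
step 18: x0=(0.6112, -0.2528) x1=(-0.1491, -1.3663) x2=(1.1584, -1.4134) x3=(-0.8430, -1.3706) x4=(-1.4098, 0.9645)
step 19: x0=(0.6040, -0.2593) x1=(-0.1521, -1.3612) x2=(1.1552, -1.4062) x3=(-0.8338, -1.3595) x4=(-1.4120, 0.9547)
step 20: x0=(0.5968, -0.2658) x1=(-0.1553, -1.3560) x2=(1.1519, -1.3989) x3=(-0.8245, -1.3483) x4=(-1.4142, 0.9450)
step 21: x0=(0.5897, -0.2724) x1=(-0.1585, -1.3509) x2=(1.1487, -1.3916) x3=(-0.8151, -1.3371) x4=(-1.4164, 0.9352)
step 22: x0=(0.5825, -0.2790) x1=(-0.1616, -1.3457) x2=(1.1453, -1.3843) x3=(-0.8058, -1.3259) x4=(-1.4186, 0.9255)
step 23: x0=(0.5753, -0.2857) x1=(-0.1644, -1.3405) x2=(1.1420, -1.3769) x3=(-0.7967, -1.3147) x4=(-1.4208, 0.9157)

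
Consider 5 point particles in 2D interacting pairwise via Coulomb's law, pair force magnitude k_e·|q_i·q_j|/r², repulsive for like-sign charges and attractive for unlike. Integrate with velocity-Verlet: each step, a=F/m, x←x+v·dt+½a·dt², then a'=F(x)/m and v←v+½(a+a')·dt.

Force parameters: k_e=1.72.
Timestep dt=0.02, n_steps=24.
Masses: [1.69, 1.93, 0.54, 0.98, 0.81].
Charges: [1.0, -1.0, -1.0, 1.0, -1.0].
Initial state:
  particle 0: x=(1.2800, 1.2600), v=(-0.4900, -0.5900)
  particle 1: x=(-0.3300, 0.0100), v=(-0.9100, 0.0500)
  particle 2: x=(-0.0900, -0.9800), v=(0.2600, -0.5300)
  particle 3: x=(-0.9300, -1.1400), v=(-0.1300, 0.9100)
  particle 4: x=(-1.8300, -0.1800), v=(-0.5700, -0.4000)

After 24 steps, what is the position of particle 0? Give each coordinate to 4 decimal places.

step 0: x0=(1.2800, 1.2600) x1=(-0.3300, 0.0100) x2=(-0.0900, -0.9800) x3=(-0.9300, -1.1400) x4=(-1.8300, -0.1800)
step 1: x0=(1.2701, 1.2482) x1=(-0.3482, 0.0111) x2=(-0.0853, -0.9914) x3=(-0.9322, -1.1214) x4=(-1.8415, -0.1881)
step 2: x0=(1.2602, 1.2362) x1=(-0.3663, 0.0124) x2=(-0.0816, -1.0041) x3=(-0.9336, -1.1020) x4=(-1.8531, -0.1966)
step 3: x0=(1.2501, 1.2242) x1=(-0.3844, 0.0139) x2=(-0.0789, -1.0181) x3=(-0.9342, -1.0819) x4=(-1.8649, -0.2053)
step 4: x0=(1.2399, 1.2120) x1=(-0.4025, 0.0155) x2=(-0.0773, -1.0333) x3=(-0.9339, -1.0610) x4=(-1.8769, -0.2143)
step 5: x0=(1.2296, 1.1998) x1=(-0.4205, 0.0173) x2=(-0.0767, -1.0495) x3=(-0.9329, -1.0395) x4=(-1.8889, -0.2236)
step 6: x0=(1.2192, 1.1875) x1=(-0.4385, 0.0192) x2=(-0.0771, -1.0667) x3=(-0.9311, -1.0172) x4=(-1.9011, -0.2331)
step 7: x0=(1.2086, 1.1751) x1=(-0.4565, 0.0212) x2=(-0.0785, -1.0846) x3=(-0.9285, -0.9943) x4=(-1.9133, -0.2430)
step 8: x0=(1.1980, 1.1625) x1=(-0.4745, 0.0233) x2=(-0.0810, -1.1032) x3=(-0.9251, -0.9708) x4=(-1.9256, -0.2532)
step 9: x0=(1.1872, 1.1499) x1=(-0.4924, 0.0254) x2=(-0.0846, -1.1223) x3=(-0.9210, -0.9466) x4=(-1.9379, -0.2636)
step 10: x0=(1.1763, 1.1373) x1=(-0.5103, 0.0275) x2=(-0.0892, -1.1419) x3=(-0.9161, -0.9219) x4=(-1.9503, -0.2743)
step 11: x0=(1.1654, 1.1245) x1=(-0.5282, 0.0296) x2=(-0.0949, -1.1617) x3=(-0.9105, -0.8966) x4=(-1.9627, -0.2853)
step 12: x0=(1.1543, 1.1116) x1=(-0.5460, 0.0316) x2=(-0.1016, -1.1817) x3=(-0.9042, -0.8708) x4=(-1.9751, -0.2966)
step 13: x0=(1.1431, 1.0987) x1=(-0.5639, 0.0337) x2=(-0.1092, -1.2018) x3=(-0.8972, -0.8445) x4=(-1.9875, -0.3081)
step 14: x0=(1.1318, 1.0856) x1=(-0.5817, 0.0356) x2=(-0.1178, -1.2218) x3=(-0.8896, -0.8177) x4=(-1.9998, -0.3198)
step 15: x0=(1.1203, 1.0725) x1=(-0.5995, 0.0373) x2=(-0.1273, -1.2417) x3=(-0.8814, -0.7904) x4=(-2.0122, -0.3318)
step 16: x0=(1.1088, 1.0593) x1=(-0.6172, 0.0389) x2=(-0.1376, -1.2613) x3=(-0.8725, -0.7625) x4=(-2.0245, -0.3439)
step 17: x0=(1.0972, 1.0460) x1=(-0.6350, 0.0403) x2=(-0.1487, -1.2806) x3=(-0.8632, -0.7341) x4=(-2.0367, -0.3562)
step 18: x0=(1.0855, 1.0327) x1=(-0.6527, 0.0414) x2=(-0.1605, -1.2996) x3=(-0.8534, -0.7052) x4=(-2.0490, -0.3687)
step 19: x0=(1.0736, 1.0193) x1=(-0.6704, 0.0422) x2=(-0.1728, -1.3181) x3=(-0.8431, -0.6756) x4=(-2.0612, -0.3814)
step 20: x0=(1.0617, 1.0057) x1=(-0.6881, 0.0426) x2=(-0.1857, -1.3361) x3=(-0.8325, -0.6452) x4=(-2.0733, -0.3942)
step 21: x0=(1.0497, 0.9922) x1=(-0.7057, 0.0426) x2=(-0.1990, -1.3535) x3=(-0.8216, -0.6141) x4=(-2.0854, -0.4070)
step 22: x0=(1.0375, 0.9785) x1=(-0.7233, 0.0420) x2=(-0.2126, -1.3705) x3=(-0.8104, -0.5819) x4=(-2.0975, -0.4200)
step 23: x0=(1.0253, 0.9648) x1=(-0.7409, 0.0407) x2=(-0.2265, -1.3869) x3=(-0.7990, -0.5486) x4=(-2.1096, -0.4331)
step 24: x0=(1.0130, 0.9510) x1=(-0.7583, 0.0387) x2=(-0.2406, -1.4028) x3=(-0.7876, -0.5140) x4=(-2.1217, -0.4462)

(1.0130, 0.9510)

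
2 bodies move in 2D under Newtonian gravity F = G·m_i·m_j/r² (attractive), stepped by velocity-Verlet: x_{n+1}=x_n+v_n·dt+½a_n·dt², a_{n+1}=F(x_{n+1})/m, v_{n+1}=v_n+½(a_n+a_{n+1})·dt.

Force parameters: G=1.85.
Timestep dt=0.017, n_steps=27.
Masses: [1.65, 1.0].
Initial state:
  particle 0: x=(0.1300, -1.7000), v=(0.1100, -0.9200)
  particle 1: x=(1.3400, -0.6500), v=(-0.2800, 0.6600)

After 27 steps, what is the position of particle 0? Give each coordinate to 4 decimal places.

(0.2256, -2.0726)

step 0: x0=(0.1300, -1.7000) x1=(1.3400, -0.6500)
step 1: x0=(0.1319, -1.7156) x1=(1.3351, -0.6389)
step 2: x0=(0.1341, -1.7310) x1=(1.3300, -0.6280)
step 3: x0=(0.1363, -1.7463) x1=(1.3246, -0.6174)
step 4: x0=(0.1387, -1.7615) x1=(1.3190, -0.6069)
step 5: x0=(0.1412, -1.7765) x1=(1.3131, -0.5967)
step 6: x0=(0.1439, -1.7914) x1=(1.3070, -0.5867)
step 7: x0=(0.1467, -1.8061) x1=(1.3007, -0.5770)
step 8: x0=(0.1496, -1.8207) x1=(1.2942, -0.5675)
step 9: x0=(0.1527, -1.8352) x1=(1.2875, -0.5582)
step 10: x0=(0.1559, -1.8496) x1=(1.2806, -0.5491)
step 11: x0=(0.1592, -1.8638) x1=(1.2735, -0.5403)
step 12: x0=(0.1626, -1.8778) x1=(1.2661, -0.5316)
step 13: x0=(0.1661, -1.8917) x1=(1.2587, -0.5232)
step 14: x0=(0.1697, -1.9055) x1=(1.2510, -0.5151)
step 15: x0=(0.1735, -1.9192) x1=(1.2431, -0.5071)
step 16: x0=(0.1773, -1.9327) x1=(1.2351, -0.4994)
step 17: x0=(0.1813, -1.9461) x1=(1.2270, -0.4919)
step 18: x0=(0.1853, -1.9593) x1=(1.2186, -0.4846)
step 19: x0=(0.1894, -1.9725) x1=(1.2101, -0.4776)
step 20: x0=(0.1937, -1.9854) x1=(1.2015, -0.4707)
step 21: x0=(0.1980, -1.9983) x1=(1.1927, -0.4641)
step 22: x0=(0.2024, -2.0110) x1=(1.1837, -0.4577)
step 23: x0=(0.2069, -2.0236) x1=(1.1747, -0.4516)
step 24: x0=(0.2114, -2.0360) x1=(1.1655, -0.4456)
step 25: x0=(0.2161, -2.0483) x1=(1.1561, -0.4399)
step 26: x0=(0.2208, -2.0605) x1=(1.1466, -0.4344)
step 27: x0=(0.2256, -2.0726) x1=(1.1370, -0.4291)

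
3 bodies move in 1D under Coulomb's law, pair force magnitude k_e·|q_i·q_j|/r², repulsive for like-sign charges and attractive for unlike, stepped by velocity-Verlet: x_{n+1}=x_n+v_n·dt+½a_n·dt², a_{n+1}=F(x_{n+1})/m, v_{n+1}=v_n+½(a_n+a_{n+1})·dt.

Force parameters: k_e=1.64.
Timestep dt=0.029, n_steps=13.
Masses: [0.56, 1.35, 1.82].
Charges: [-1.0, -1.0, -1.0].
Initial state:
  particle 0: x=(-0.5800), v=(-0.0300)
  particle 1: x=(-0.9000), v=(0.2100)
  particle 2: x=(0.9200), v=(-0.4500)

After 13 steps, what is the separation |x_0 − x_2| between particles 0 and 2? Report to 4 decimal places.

0.5813

step 0: x0=(-0.5800) x1=(-0.9000) x2=(0.9200)
step 1: x0=(-0.5694) x1=(-0.8991) x2=(0.9072)
step 2: x0=(-0.5372) x1=(-0.9078) x2=(0.8950)
step 3: x0=(-0.4884) x1=(-0.9243) x2=(0.8835)
step 4: x0=(-0.4278) x1=(-0.9465) x2=(0.8725)
step 5: x0=(-0.3596) x1=(-0.9729) x2=(0.8622)
step 6: x0=(-0.2865) x1=(-1.0022) x2=(0.8527)
step 7: x0=(-0.2105) x1=(-1.0338) x2=(0.8440)
step 8: x0=(-0.1330) x1=(-1.0672) x2=(0.8361)
step 9: x0=(-0.0554) x1=(-1.1021) x2=(0.8293)
step 10: x0=(0.0214) x1=(-1.1382) x2=(0.8236)
step 11: x0=(0.0961) x1=(-1.1753) x2=(0.8194)
step 12: x0=(0.1677) x1=(-1.2133) x2=(0.8167)
step 13: x0=(0.2347) x1=(-1.2521) x2=(0.8161)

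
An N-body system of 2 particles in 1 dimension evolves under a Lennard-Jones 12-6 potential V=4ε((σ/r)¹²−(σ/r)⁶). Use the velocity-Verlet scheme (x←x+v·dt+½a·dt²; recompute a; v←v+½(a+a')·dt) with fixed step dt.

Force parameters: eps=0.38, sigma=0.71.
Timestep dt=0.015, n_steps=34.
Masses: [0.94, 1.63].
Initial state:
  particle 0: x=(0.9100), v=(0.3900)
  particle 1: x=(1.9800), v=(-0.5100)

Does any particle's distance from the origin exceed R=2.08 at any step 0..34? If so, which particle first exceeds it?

no

step 0: x0=(0.9100) x1=(1.9800)
step 1: x0=(0.9159) x1=(1.9723)
step 2: x0=(0.9220) x1=(1.9645)
step 3: x0=(0.9282) x1=(1.9566)
step 4: x0=(0.9347) x1=(1.9487)
step 5: x0=(0.9413) x1=(1.9406)
step 6: x0=(0.9481) x1=(1.9324)
step 7: x0=(0.9552) x1=(1.9240)
step 8: x0=(0.9625) x1=(1.9155)
step 9: x0=(0.9700) x1=(1.9069)
step 10: x0=(0.9778) x1=(1.8981)
step 11: x0=(0.9859) x1=(1.8892)
step 12: x0=(0.9944) x1=(1.8800)
step 13: x0=(1.0031) x1=(1.8707)
step 14: x0=(1.0121) x1=(1.8612)
step 15: x0=(1.0214) x1=(1.8516)
step 16: x0=(1.0309) x1=(1.8418)
step 17: x0=(1.0406) x1=(1.8320)
step 18: x0=(1.0502) x1=(1.8222)
step 19: x0=(1.0594) x1=(1.8126)
step 20: x0=(1.0678) x1=(1.8035)
step 21: x0=(1.0747) x1=(1.7952)
step 22: x0=(1.0793) x1=(1.7883)
step 23: x0=(1.0808) x1=(1.7831)
step 24: x0=(1.0785) x1=(1.7802)
step 25: x0=(1.0724) x1=(1.7795)
step 26: x0=(1.0629) x1=(1.7806)
step 27: x0=(1.0510) x1=(1.7832)
step 28: x0=(1.0374) x1=(1.7868)
step 29: x0=(1.0229) x1=(1.7909)
step 30: x0=(1.0079) x1=(1.7953)
step 31: x0=(0.9928) x1=(1.7997)
step 32: x0=(0.9778) x1=(1.8040)
step 33: x0=(0.9630) x1=(1.8083)
step 34: x0=(0.9485) x1=(1.8124)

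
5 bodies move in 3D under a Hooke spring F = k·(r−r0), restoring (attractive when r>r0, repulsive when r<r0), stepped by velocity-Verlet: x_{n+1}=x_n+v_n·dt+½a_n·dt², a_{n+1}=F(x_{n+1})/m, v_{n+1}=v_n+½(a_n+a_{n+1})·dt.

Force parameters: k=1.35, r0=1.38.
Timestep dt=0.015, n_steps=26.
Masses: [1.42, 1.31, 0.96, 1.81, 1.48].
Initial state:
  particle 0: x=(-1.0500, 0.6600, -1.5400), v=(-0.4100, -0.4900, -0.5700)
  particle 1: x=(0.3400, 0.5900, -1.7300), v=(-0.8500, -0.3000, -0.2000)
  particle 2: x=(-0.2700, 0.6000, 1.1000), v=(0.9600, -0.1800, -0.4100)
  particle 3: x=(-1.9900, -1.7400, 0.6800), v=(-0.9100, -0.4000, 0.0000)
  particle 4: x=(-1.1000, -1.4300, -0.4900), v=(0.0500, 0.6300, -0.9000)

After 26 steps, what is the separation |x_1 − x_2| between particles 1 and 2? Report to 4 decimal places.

2.1105

step 0: x0=(-1.0500, 0.6600, -1.5400) x1=(0.3400, 0.5900, -1.7300) x2=(-0.2700, 0.6000, 1.1000) x3=(-1.9900, -1.7400, 0.6800) x4=(-1.1000, -1.4300, -0.4900)
step 1: x0=(-1.0562, 0.6524, -1.5482) x1=(0.3269, 0.5852, -1.7326) x2=(-0.2558, 0.5970, 1.0932) x3=(-2.0034, -1.7456, 0.6798) x4=(-1.0991, -1.4203, -0.5035)
step 2: x0=(-1.0624, 0.6443, -1.5558) x1=(0.3133, 0.5798, -1.7343) x2=(-0.2421, 0.5932, 1.0853) x3=(-2.0163, -1.7506, 0.6791) x4=(-1.0981, -1.4099, -0.5171)
step 3: x0=(-1.0686, 0.6357, -1.5627) x1=(0.2991, 0.5739, -1.7352) x2=(-0.2288, 0.5887, 1.0761) x3=(-2.0286, -1.7548, 0.6779) x4=(-1.0968, -1.3991, -0.5306)
step 4: x0=(-1.0749, 0.6267, -1.5690) x1=(0.2842, 0.5673, -1.7352) x2=(-0.2161, 0.5836, 1.0658) x3=(-2.0404, -1.7583, 0.6762) x4=(-1.0953, -1.3876, -0.5442)
step 5: x0=(-1.0812, 0.6171, -1.5746) x1=(0.2689, 0.5602, -1.7344) x2=(-0.2038, 0.5777, 1.0543) x3=(-2.0517, -1.7611, 0.6741) x4=(-1.0936, -1.3757, -0.5578)
step 6: x0=(-1.0875, 0.6071, -1.5795) x1=(0.2529, 0.5525, -1.7327) x2=(-0.1921, 0.5712, 1.0415) x3=(-2.0624, -1.7631, 0.6714) x4=(-1.0917, -1.3631, -0.5714)
step 7: x0=(-1.0939, 0.5967, -1.5838) x1=(0.2364, 0.5442, -1.7302) x2=(-0.1808, 0.5640, 1.0276) x3=(-2.0725, -1.7645, 0.6683) x4=(-1.0896, -1.3501, -0.5850)
step 8: x0=(-1.1003, 0.5858, -1.5874) x1=(0.2194, 0.5354, -1.7270) x2=(-0.1702, 0.5560, 1.0126) x3=(-2.0822, -1.7651, 0.6647) x4=(-1.0873, -1.3366, -0.5985)
step 9: x0=(-1.1068, 0.5744, -1.5904) x1=(0.2018, 0.5261, -1.7229) x2=(-0.1600, 0.5474, 0.9964) x3=(-2.0912, -1.7651, 0.6606) x4=(-1.0849, -1.3226, -0.6121)
step 10: x0=(-1.1132, 0.5626, -1.5928) x1=(0.1838, 0.5162, -1.7180) x2=(-0.1505, 0.5381, 0.9790) x3=(-2.0997, -1.7643, 0.6560) x4=(-1.0823, -1.3081, -0.6256)
step 11: x0=(-1.1198, 0.5503, -1.5946) x1=(0.1652, 0.5058, -1.7124) x2=(-0.1415, 0.5281, 0.9606) x3=(-2.1077, -1.7628, 0.6509) x4=(-1.0795, -1.2931, -0.6391)
step 12: x0=(-1.1263, 0.5376, -1.5957) x1=(0.1462, 0.4948, -1.7059) x2=(-0.1331, 0.5175, 0.9410) x3=(-2.1150, -1.7606, 0.6453) x4=(-1.0766, -1.2777, -0.6525)
step 13: x0=(-1.1329, 0.5245, -1.5962) x1=(0.1267, 0.4833, -1.6988) x2=(-0.1253, 0.5062, 0.9204) x3=(-2.1219, -1.7577, 0.6392) x4=(-1.0735, -1.2619, -0.6659)
step 14: x0=(-1.1395, 0.5110, -1.5961) x1=(0.1067, 0.4714, -1.6909) x2=(-0.1181, 0.4943, 0.8986) x3=(-2.1281, -1.7541, 0.6326) x4=(-1.0703, -1.2457, -0.6792)
step 15: x0=(-1.1462, 0.4971, -1.5953) x1=(0.0863, 0.4589, -1.6822) x2=(-0.1115, 0.4817, 0.8759) x3=(-2.1338, -1.7498, 0.6255) x4=(-1.0669, -1.2291, -0.6924)
step 16: x0=(-1.1529, 0.4828, -1.5940) x1=(0.0655, 0.4460, -1.6729) x2=(-0.1055, 0.4685, 0.8521) x3=(-2.1390, -1.7449, 0.6180) x4=(-1.0634, -1.2121, -0.7056)
step 17: x0=(-1.1597, 0.4682, -1.5921) x1=(0.0442, 0.4326, -1.6629) x2=(-0.1001, 0.4547, 0.8273) x3=(-2.1435, -1.7392, 0.6099) x4=(-1.0598, -1.1947, -0.7187)
step 18: x0=(-1.1665, 0.4531, -1.5897) x1=(0.0226, 0.4187, -1.6522) x2=(-0.0954, 0.4402, 0.8016) x3=(-2.1475, -1.7329, 0.6013) x4=(-1.0561, -1.1770, -0.7317)
step 19: x0=(-1.1733, 0.4377, -1.5867) x1=(0.0006, 0.4044, -1.6408) x2=(-0.0913, 0.4252, 0.7749) x3=(-2.1510, -1.7260, 0.5923) x4=(-1.0522, -1.1590, -0.7447)
step 20: x0=(-1.1802, 0.4220, -1.5831) x1=(-0.0218, 0.3896, -1.6288) x2=(-0.0878, 0.4096, 0.7473) x3=(-2.1539, -1.7184, 0.5828) x4=(-1.0483, -1.1407, -0.7575)
step 21: x0=(-1.1872, 0.4059, -1.5790) x1=(-0.0445, 0.3744, -1.6162) x2=(-0.0849, 0.3934, 0.7188) x3=(-2.1563, -1.7101, 0.5728) x4=(-1.0443, -1.1221, -0.7702)
step 22: x0=(-1.1942, 0.3895, -1.5744) x1=(-0.0676, 0.3588, -1.6030) x2=(-0.0827, 0.3767, 0.6895) x3=(-2.1581, -1.7012, 0.5623) x4=(-1.0402, -1.1033, -0.7829)
step 23: x0=(-1.2012, 0.3728, -1.5692) x1=(-0.0909, 0.3429, -1.5892) x2=(-0.0811, 0.3595, 0.6593) x3=(-2.1594, -1.6917, 0.5513) x4=(-1.0361, -1.0842, -0.7954)
step 24: x0=(-1.2084, 0.3558, -1.5636) x1=(-0.1146, 0.3265, -1.5749) x2=(-0.0801, 0.3417, 0.6284) x3=(-2.1601, -1.6816, 0.5399) x4=(-1.0318, -1.0650, -0.8078)
step 25: x0=(-1.2155, 0.3385, -1.5575) x1=(-0.1385, 0.3098, -1.5600) x2=(-0.0797, 0.3234, 0.5967) x3=(-2.1603, -1.6709, 0.5280) x4=(-1.0275, -1.0455, -0.8201)
step 26: x0=(-1.2228, 0.3209, -1.5509) x1=(-0.1626, 0.2927, -1.5446) x2=(-0.0800, 0.3046, 0.5643) x3=(-2.1600, -1.6596, 0.5157) x4=(-1.0232, -1.0258, -0.8322)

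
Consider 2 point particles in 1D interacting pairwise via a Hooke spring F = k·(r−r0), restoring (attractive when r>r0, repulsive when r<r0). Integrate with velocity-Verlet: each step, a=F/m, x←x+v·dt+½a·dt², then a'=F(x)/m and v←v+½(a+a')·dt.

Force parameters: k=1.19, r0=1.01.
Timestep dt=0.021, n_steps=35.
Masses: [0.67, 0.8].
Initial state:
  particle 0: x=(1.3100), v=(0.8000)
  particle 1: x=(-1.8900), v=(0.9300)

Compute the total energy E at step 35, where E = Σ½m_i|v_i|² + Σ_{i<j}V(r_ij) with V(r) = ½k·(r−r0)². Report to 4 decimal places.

3.4131

step 0: x0=(1.3100) x1=(-1.8900)
step 1: x0=(1.3259) x1=(-1.8698)
step 2: x0=(1.3402) x1=(-1.8481)
step 3: x0=(1.3527) x1=(-1.8250)
step 4: x0=(1.3635) x1=(-1.8004)
step 5: x0=(1.3727) x1=(-1.7745)
step 6: x0=(1.3801) x1=(-1.7471)
step 7: x0=(1.3859) x1=(-1.7184)
step 8: x0=(1.3901) x1=(-1.6883)
step 9: x0=(1.3926) x1=(-1.6568)
step 10: x0=(1.3936) x1=(-1.6240)
step 11: x0=(1.3930) x1=(-1.5899)
step 12: x0=(1.3908) x1=(-1.5545)
step 13: x0=(1.3871) x1=(-1.5178)
step 14: x0=(1.3820) x1=(-1.4799)
step 15: x0=(1.3753) x1=(-1.4407)
step 16: x0=(1.3673) x1=(-1.4004)
step 17: x0=(1.3579) x1=(-1.3589)
step 18: x0=(1.3471) x1=(-1.3163)
step 19: x0=(1.3351) x1=(-1.2726)
step 20: x0=(1.3218) x1=(-1.2279)
step 21: x0=(1.3073) x1=(-1.1821)
step 22: x0=(1.2916) x1=(-1.1354)
step 23: x0=(1.2749) x1=(-1.0878)
step 24: x0=(1.2570) x1=(-1.0393)
step 25: x0=(1.2382) x1=(-0.9899)
step 26: x0=(1.2184) x1=(-0.9397)
step 27: x0=(1.1977) x1=(-0.8888)
step 28: x0=(1.1762) x1=(-0.8371)
step 29: x0=(1.1539) x1=(-0.7848)
step 30: x0=(1.1308) x1=(-0.7319)
step 31: x0=(1.1071) x1=(-0.6785)
step 32: x0=(1.0828) x1=(-0.6245)
step 33: x0=(1.0579) x1=(-0.5701)
step 34: x0=(1.0326) x1=(-0.5153)
step 35: x0=(1.0068) x1=(-0.4601)
step 0 velocities: v0=(0.8000) v1=(0.9300)
step 0: KE=0.5604, PE=2.8537, E=3.4140
step 35 velocities: v0=(-1.2358) v1=(2.6350)
step 35: KE=3.2889, PE=0.1242, E=3.4131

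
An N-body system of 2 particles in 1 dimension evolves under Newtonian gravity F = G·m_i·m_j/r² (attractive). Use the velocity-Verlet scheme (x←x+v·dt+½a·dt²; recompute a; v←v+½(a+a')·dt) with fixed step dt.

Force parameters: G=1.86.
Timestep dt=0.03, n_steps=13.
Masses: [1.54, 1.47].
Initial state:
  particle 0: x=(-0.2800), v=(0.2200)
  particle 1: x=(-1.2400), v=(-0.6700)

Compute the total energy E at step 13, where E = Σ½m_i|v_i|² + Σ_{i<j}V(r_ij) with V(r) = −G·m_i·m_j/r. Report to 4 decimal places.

step 0: x0=(-0.2800) x1=(-1.2400)
step 1: x0=(-0.2747) x1=(-1.2587)
step 2: x0=(-0.2720) x1=(-1.2747)
step 3: x0=(-0.2717) x1=(-1.2882)
step 4: x0=(-0.2738) x1=(-1.2992)
step 5: x0=(-0.2783) x1=(-1.3077)
step 6: x0=(-0.2851) x1=(-1.3138)
step 7: x0=(-0.2941) x1=(-1.3175)
step 8: x0=(-0.3056) x1=(-1.3187)
step 9: x0=(-0.3194) x1=(-1.3174)
step 10: x0=(-0.3357) x1=(-1.3135)
step 11: x0=(-0.3546) x1=(-1.3069)
step 12: x0=(-0.3762) x1=(-1.2974)
step 13: x0=(-0.4007) x1=(-1.2849)
step 0 velocities: v0=(0.2200) v1=(-0.6700)
step 0: KE=0.3672, PE=-4.3861, E=-4.0189
step 13 velocities: v0=(-0.8691) v1=(0.4710)
step 13: KE=0.7447, PE=-4.7621, E=-4.0174

-4.0174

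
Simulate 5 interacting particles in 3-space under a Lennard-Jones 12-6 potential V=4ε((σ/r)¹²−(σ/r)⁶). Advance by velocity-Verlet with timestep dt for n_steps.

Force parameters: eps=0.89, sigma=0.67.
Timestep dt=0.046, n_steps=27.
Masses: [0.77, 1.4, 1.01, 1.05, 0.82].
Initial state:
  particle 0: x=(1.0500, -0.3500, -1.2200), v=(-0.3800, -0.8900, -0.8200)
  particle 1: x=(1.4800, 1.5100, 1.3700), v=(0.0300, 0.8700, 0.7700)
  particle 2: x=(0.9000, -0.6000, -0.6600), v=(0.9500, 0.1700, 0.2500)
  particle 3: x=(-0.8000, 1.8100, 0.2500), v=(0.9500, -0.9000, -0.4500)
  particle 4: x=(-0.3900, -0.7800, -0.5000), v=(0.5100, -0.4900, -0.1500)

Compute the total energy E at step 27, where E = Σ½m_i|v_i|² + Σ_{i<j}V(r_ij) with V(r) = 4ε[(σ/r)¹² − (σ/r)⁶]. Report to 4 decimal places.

7.5108

step 0: x0=(1.0500, -0.3500, -1.2200) x1=(1.4800, 1.5100, 1.3700) x2=(0.9000, -0.6000, -0.6600) x3=(-0.8000, 1.8100, 0.2500) x4=(-0.3900, -0.7800, -0.5000)
step 1: x0=(1.0617, -0.3421, -1.3670) x1=(1.4814, 1.5500, 1.4054) x2=(0.9211, -0.6294, -0.5651) x3=(-0.7563, 1.7686, 0.2293) x4=(-0.3661, -0.8025, -0.5070)
step 2: x0=(1.0720, -0.3371, -1.5063) x1=(1.4828, 1.5900, 1.4408) x2=(0.9426, -0.6568, -0.4761) x3=(-0.7126, 1.7272, 0.2086) x4=(-0.3414, -0.8248, -0.5140)
step 3: x0=(1.0819, -0.3328, -1.6429) x1=(1.4841, 1.6301, 1.4762) x2=(0.9637, -0.6837, -0.3890) x3=(-0.6689, 1.6858, 0.1879) x4=(-0.3159, -0.8470, -0.5211)
step 4: x0=(1.0917, -0.3288, -1.7788) x1=(1.4855, 1.6701, 1.5117) x2=(0.9843, -0.7105, -0.3026) x3=(-0.6251, 1.6444, 0.1672) x4=(-0.2895, -0.8691, -0.5281)
step 5: x0=(1.1014, -0.3249, -1.9143) x1=(1.4868, 1.7101, 1.5471) x2=(1.0042, -0.7373, -0.2164) x3=(-0.5814, 1.6029, 0.1465) x4=(-0.2623, -0.8911, -0.5351)
step 6: x0=(1.1111, -0.3210, -2.0498) x1=(1.4882, 1.7501, 1.5825) x2=(1.0236, -0.7642, -0.1305) x3=(-0.5377, 1.5615, 0.1258) x4=(-0.2345, -0.9129, -0.5419)
step 7: x0=(1.1208, -0.3171, -2.1852) x1=(1.4896, 1.7901, 1.6179) x2=(1.0425, -0.7911, -0.0447) x3=(-0.4939, 1.5200, 0.1051) x4=(-0.2060, -0.9347, -0.5485)
step 8: x0=(1.1305, -0.3132, -2.3205) x1=(1.4909, 1.8301, 1.6532) x2=(1.0610, -0.8180, 0.0408) x3=(-0.4502, 1.4786, 0.0844) x4=(-0.1770, -0.9565, -0.5549)
step 9: x0=(1.1401, -0.3093, -2.4558) x1=(1.4922, 1.8701, 1.6886) x2=(1.0791, -0.8450, 0.1262) x3=(-0.4064, 1.4371, 0.0637) x4=(-0.1475, -0.9781, -0.5611)
step 10: x0=(1.1498, -0.3055, -2.5911) x1=(1.4936, 1.9101, 1.7240) x2=(1.0969, -0.8721, 0.2113) x3=(-0.3626, 1.3957, 0.0431) x4=(-0.1176, -0.9997, -0.5671)
step 11: x0=(1.1594, -0.3016, -2.7264) x1=(1.4949, 1.9501, 1.7594) x2=(1.1145, -0.8991, 0.2964) x3=(-0.3189, 1.3542, 0.0224) x4=(-0.0875, -1.0213, -0.5729)
step 12: x0=(1.1690, -0.2978, -2.8617) x1=(1.4963, 1.9901, 1.7948) x2=(1.1318, -0.9261, 0.3812) x3=(-0.2751, 1.3127, 0.0017) x4=(-0.0570, -1.0428, -0.5785)
step 13: x0=(1.1787, -0.2939, -2.9969) x1=(1.4976, 2.0301, 1.8302) x2=(1.1490, -0.9532, 0.4660) x3=(-0.2313, 1.2712, -0.0190) x4=(-0.0264, -1.0643, -0.5839)
step 14: x0=(1.1883, -0.2900, -3.1322) x1=(1.4989, 2.0701, 1.8655) x2=(1.1661, -0.9803, 0.5506) x3=(-0.1875, 1.2297, -0.0397) x4=(0.0044, -1.0857, -0.5893)
step 15: x0=(1.1979, -0.2862, -3.2674) x1=(1.5002, 2.1101, 1.9009) x2=(1.1831, -1.0073, 0.6352) x3=(-0.1437, 1.1882, -0.0604) x4=(0.0352, -1.1072, -0.5945)
step 16: x0=(1.2075, -0.2823, -3.4027) x1=(1.5016, 2.1501, 1.9363) x2=(1.2000, -1.0344, 0.7196) x3=(-0.0999, 1.1467, -0.0810) x4=(0.0662, -1.1286, -0.5996)
step 17: x0=(1.2172, -0.2785, -3.5380) x1=(1.5029, 2.1901, 1.9716) x2=(1.2168, -1.0615, 0.8040) x3=(-0.0561, 1.1051, -0.1017) x4=(0.0973, -1.1500, -0.6047)
step 18: x0=(1.2268, -0.2746, -3.6732) x1=(1.5042, 2.2301, 2.0070) x2=(1.2336, -1.0886, 0.8884) x3=(-0.0122, 1.0636, -0.1224) x4=(0.1283, -1.1714, -0.6097)
step 19: x0=(1.2364, -0.2707, -3.8085) x1=(1.5055, 2.2701, 2.0424) x2=(1.2504, -1.1156, 0.9727) x3=(0.0316, 1.0220, -0.1431) x4=(0.1595, -1.1928, -0.6146)
step 20: x0=(1.2460, -0.2669, -3.9437) x1=(1.5069, 2.3101, 2.0777) x2=(1.2671, -1.1427, 1.0570) x3=(0.0754, 0.9804, -0.1637) x4=(0.1906, -1.2141, -0.6195)
step 21: x0=(1.2557, -0.2630, -4.0790) x1=(1.5082, 2.3501, 2.1131) x2=(1.2838, -1.1698, 1.1412) x3=(0.1192, 0.9388, -0.1844) x4=(0.2218, -1.2355, -0.6243)
step 22: x0=(1.2653, -0.2592, -4.2142) x1=(1.5095, 2.3901, 2.1485) x2=(1.3006, -1.1969, 1.2255) x3=(0.1631, 0.8972, -0.2051) x4=(0.2530, -1.2568, -0.6292)
step 23: x0=(1.2749, -0.2553, -4.3495) x1=(1.5108, 2.4301, 2.1838) x2=(1.3173, -1.2239, 1.3097) x3=(0.2069, 0.8556, -0.2258) x4=(0.2842, -1.2781, -0.6339)
step 24: x0=(1.2845, -0.2514, -4.4847) x1=(1.5122, 2.4701, 2.2192) x2=(1.3339, -1.2510, 1.3938) x3=(0.2507, 0.8140, -0.2465) x4=(0.3154, -1.2993, -0.6387)
step 25: x0=(1.2942, -0.2476, -4.6200) x1=(1.5135, 2.5101, 2.2545) x2=(1.3506, -1.2780, 1.4780) x3=(0.2946, 0.7723, -0.2671) x4=(0.3466, -1.3206, -0.6435)
step 26: x0=(1.3038, -0.2437, -4.7552) x1=(1.5148, 2.5500, 2.2899) x2=(1.3673, -1.3051, 1.5622) x3=(0.3384, 0.7306, -0.2878) x4=(0.3778, -1.3418, -0.6482)
step 27: x0=(1.3134, -0.2399, -4.8905) x1=(1.5161, 2.5900, 2.3252) x2=(1.3840, -1.3322, 1.6463) x3=(0.3822, 0.6889, -0.3085) x4=(0.4091, -1.3630, -0.6529)
step 0 velocities: v0=(-0.3800, -0.8900, -0.8200) v1=(0.0300, 0.8700, 0.7700) v2=(0.9500, 0.1700, 0.2500) v3=(0.9500, -0.9000, -0.4500) v4=(0.5100, -0.4900, -0.1500)
step 0: KE=3.2865, PE=2.0977, E=5.3843
step 27 velocities: v0=(0.2092, 0.0839, -2.9402) v1=(0.0287, 0.8693, 0.7686) v2=(0.3625, -0.5882, 1.8294) v3=(0.9530, -0.9070, -0.4496) v4=(0.6788, -0.4604, -0.1026)
step 27: KE=7.5169, PE=-0.0061, E=7.5108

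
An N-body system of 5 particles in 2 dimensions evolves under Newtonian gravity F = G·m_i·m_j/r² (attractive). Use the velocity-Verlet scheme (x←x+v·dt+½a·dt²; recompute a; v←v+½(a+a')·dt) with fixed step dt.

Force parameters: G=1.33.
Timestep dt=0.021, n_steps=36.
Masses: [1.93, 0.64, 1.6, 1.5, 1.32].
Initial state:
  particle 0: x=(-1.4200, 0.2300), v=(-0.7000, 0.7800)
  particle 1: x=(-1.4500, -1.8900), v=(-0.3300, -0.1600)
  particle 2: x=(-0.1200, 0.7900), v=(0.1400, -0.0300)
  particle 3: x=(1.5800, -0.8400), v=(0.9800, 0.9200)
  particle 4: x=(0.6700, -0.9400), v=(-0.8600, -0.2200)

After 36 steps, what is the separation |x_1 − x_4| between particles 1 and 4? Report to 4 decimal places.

step 0: x0=(-1.4200, 0.2300) x1=(-1.4500, -1.8900) x2=(-0.1200, 0.7900) x3=(1.5800, -0.8400) x4=(0.6700, -0.9400)
step 1: x0=(-1.4344, 0.2464) x1=(-1.4568, -1.8931) x2=(-0.1172, 0.7891) x3=(1.6000, -0.8207) x4=(0.6523, -0.9444)
step 2: x0=(-1.4481, 0.2628) x1=(-1.4633, -1.8959) x2=(-0.1148, 0.7876) x3=(1.6189, -0.8013) x4=(0.6352, -0.9484)
step 3: x0=(-1.4613, 0.2791) x1=(-1.4696, -1.8982) x2=(-0.1127, 0.7856) x3=(1.6367, -0.7819) x4=(0.6186, -0.9519)
step 4: x0=(-1.4738, 0.2955) x1=(-1.4756, -1.9000) x2=(-0.1109, 0.7831) x3=(1.6536, -0.7625) x4=(0.6026, -0.9550)
step 5: x0=(-1.4857, 0.3118) x1=(-1.4814, -1.9015) x2=(-0.1094, 0.7800) x3=(1.6696, -0.7431) x4=(0.5869, -0.9577)
step 6: x0=(-1.4970, 0.3282) x1=(-1.4869, -1.9025) x2=(-0.1083, 0.7764) x3=(1.6846, -0.7236) x4=(0.5717, -0.9598)
step 7: x0=(-1.5078, 0.3444) x1=(-1.4922, -1.9032) x2=(-0.1075, 0.7723) x3=(1.6989, -0.7042) x4=(0.5567, -0.9615)
step 8: x0=(-1.5179, 0.3607) x1=(-1.4972, -1.9034) x2=(-0.1070, 0.7677) x3=(1.7123, -0.6848) x4=(0.5421, -0.9628)
step 9: x0=(-1.5274, 0.3769) x1=(-1.5019, -1.9032) x2=(-0.1068, 0.7626) x3=(1.7249, -0.6653) x4=(0.5277, -0.9636)
step 10: x0=(-1.5363, 0.3930) x1=(-1.5064, -1.9026) x2=(-0.1069, 0.7570) x3=(1.7368, -0.6459) x4=(0.5136, -0.9639)
step 11: x0=(-1.5446, 0.4091) x1=(-1.5106, -1.9017) x2=(-0.1073, 0.7509) x3=(1.7480, -0.6264) x4=(0.4997, -0.9637)
step 12: x0=(-1.5523, 0.4251) x1=(-1.5146, -1.9003) x2=(-0.1081, 0.7443) x3=(1.7584, -0.6070) x4=(0.4860, -0.9631)
step 13: x0=(-1.5594, 0.4411) x1=(-1.5183, -1.8985) x2=(-0.1092, 0.7373) x3=(1.7682, -0.5875) x4=(0.4725, -0.9619)
step 14: x0=(-1.5659, 0.4569) x1=(-1.5218, -1.8964) x2=(-0.1106, 0.7298) x3=(1.7773, -0.5681) x4=(0.4590, -0.9603)
step 15: x0=(-1.5719, 0.4727) x1=(-1.5250, -1.8938) x2=(-0.1123, 0.7219) x3=(1.7857, -0.5486) x4=(0.4458, -0.9582)
step 16: x0=(-1.5772, 0.4884) x1=(-1.5280, -1.8909) x2=(-0.1143, 0.7135) x3=(1.7935, -0.5292) x4=(0.4326, -0.9557)
step 17: x0=(-1.5819, 0.5040) x1=(-1.5307, -1.8876) x2=(-0.1166, 0.7047) x3=(1.8007, -0.5097) x4=(0.4196, -0.9526)
step 18: x0=(-1.5861, 0.5195) x1=(-1.5331, -1.8838) x2=(-0.1192, 0.6954) x3=(1.8072, -0.4902) x4=(0.4066, -0.9490)
step 19: x0=(-1.5896, 0.5349) x1=(-1.5353, -1.8797) x2=(-0.1221, 0.6857) x3=(1.8132, -0.4708) x4=(0.3937, -0.9450)
step 20: x0=(-1.5926, 0.5502) x1=(-1.5372, -1.8752) x2=(-0.1254, 0.6755) x3=(1.8185, -0.4513) x4=(0.3808, -0.9404)
step 21: x0=(-1.5949, 0.5654) x1=(-1.5388, -1.8703) x2=(-0.1289, 0.6649) x3=(1.8233, -0.4319) x4=(0.3680, -0.9353)
step 22: x0=(-1.5966, 0.5804) x1=(-1.5402, -1.8651) x2=(-0.1328, 0.6539) x3=(1.8274, -0.4124) x4=(0.3552, -0.9297)
step 23: x0=(-1.5978, 0.5953) x1=(-1.5413, -1.8594) x2=(-0.1370, 0.6425) x3=(1.8310, -0.3930) x4=(0.3424, -0.9236)
step 24: x0=(-1.5983, 0.6100) x1=(-1.5422, -1.8533) x2=(-0.1415, 0.6306) x3=(1.8340, -0.3735) x4=(0.3296, -0.9169)
step 25: x0=(-1.5982, 0.6246) x1=(-1.5428, -1.8469) x2=(-0.1463, 0.6184) x3=(1.8365, -0.3541) x4=(0.3169, -0.9098)
step 26: x0=(-1.5975, 0.6390) x1=(-1.5431, -1.8400) x2=(-0.1514, 0.6057) x3=(1.8384, -0.3347) x4=(0.3041, -0.9020)
step 27: x0=(-1.5962, 0.6533) x1=(-1.5431, -1.8328) x2=(-0.1568, 0.5927) x3=(1.8397, -0.3152) x4=(0.2913, -0.8937)
step 28: x0=(-1.5943, 0.6674) x1=(-1.5429, -1.8251) x2=(-0.1625, 0.5792) x3=(1.8405, -0.2958) x4=(0.2784, -0.8849)
step 29: x0=(-1.5917, 0.6813) x1=(-1.5424, -1.8171) x2=(-0.1686, 0.5653) x3=(1.8407, -0.2764) x4=(0.2655, -0.8754)
step 30: x0=(-1.5886, 0.6949) x1=(-1.5416, -1.8087) x2=(-0.1749, 0.5511) x3=(1.8404, -0.2569) x4=(0.2526, -0.8654)
step 31: x0=(-1.5847, 0.7084) x1=(-1.5405, -1.7998) x2=(-0.1816, 0.5364) x3=(1.8396, -0.2375) x4=(0.2396, -0.8548)
step 32: x0=(-1.5803, 0.7217) x1=(-1.5391, -1.7906) x2=(-0.1885, 0.5213) x3=(1.8382, -0.2181) x4=(0.2264, -0.8435)
step 33: x0=(-1.5752, 0.7347) x1=(-1.5374, -1.7809) x2=(-0.1958, 0.5059) x3=(1.8362, -0.1988) x4=(0.2133, -0.8317)
step 34: x0=(-1.5695, 0.7474) x1=(-1.5355, -1.7709) x2=(-0.2034, 0.4901) x3=(1.8337, -0.1794) x4=(0.2000, -0.8191)
step 35: x0=(-1.5631, 0.7599) x1=(-1.5332, -1.7604) x2=(-0.2112, 0.4738) x3=(1.8307, -0.1600) x4=(0.1865, -0.8060)
step 36: x0=(-1.5560, 0.7722) x1=(-1.5307, -1.7495) x2=(-0.2194, 0.4572) x3=(1.8271, -0.1407) x4=(0.1730, -0.7921)

1.9543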